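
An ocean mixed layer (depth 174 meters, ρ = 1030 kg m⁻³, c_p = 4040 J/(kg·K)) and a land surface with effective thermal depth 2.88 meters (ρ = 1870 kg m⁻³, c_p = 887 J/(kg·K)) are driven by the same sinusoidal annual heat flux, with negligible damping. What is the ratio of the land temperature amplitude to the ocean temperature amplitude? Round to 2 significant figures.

150

C_ocean = 1030 × 4040 × 174 = 7.24×10^8 J/(m²·K).
C_land = 1870 × 887 × 2.88 = 4.78×10^6 J/(m²·K).
Undamped amplitude ∝ 1/C, so A_land/A_ocean = C_ocean/C_land = 152.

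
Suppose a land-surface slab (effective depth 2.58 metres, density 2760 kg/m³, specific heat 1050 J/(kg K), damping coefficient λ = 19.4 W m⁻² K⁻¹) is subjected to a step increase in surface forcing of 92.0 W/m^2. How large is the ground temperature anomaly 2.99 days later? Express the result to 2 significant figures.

2.3 K

Areal heat capacity C = ρ c_p D = 2760 × 1050 × 2.58 = 7.48×10^6 J/(m^2 K).
τ = C / λ = 7.48×10^6 / 19.4 = 3.85×10^5 s.
Equilibrium anomaly ΔT_eq = F / λ = 92.0 / 19.4 = 4.74 K.
t = 2.99 days = 2.58×10^5 s, so t/τ = 0.670.
ΔT(t) = ΔT_eq (1 − e^(−t/τ)) = 4.74 × (1 − e^−0.670) = 2.32 K.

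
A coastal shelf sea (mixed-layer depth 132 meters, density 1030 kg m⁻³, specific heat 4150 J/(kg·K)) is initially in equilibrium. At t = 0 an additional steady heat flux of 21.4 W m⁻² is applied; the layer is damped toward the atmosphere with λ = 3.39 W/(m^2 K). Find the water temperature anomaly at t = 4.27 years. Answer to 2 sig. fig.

Areal heat capacity C = ρ c_p D = 1030 × 4150 × 132 = 5.64×10^8 J/(m²·K).
τ = C / λ = 5.64×10^8 / 3.39 = 1.66×10^8 s.
Equilibrium anomaly ΔT_eq = F / λ = 21.4 / 3.39 = 6.31 K.
t = 4.27 years = 1.35×10^8 s, so t/τ = 0.810.
ΔT(t) = ΔT_eq (1 − e^(−t/τ)) = 6.31 × (1 − e^−0.810) = 3.50 K.

3.5 K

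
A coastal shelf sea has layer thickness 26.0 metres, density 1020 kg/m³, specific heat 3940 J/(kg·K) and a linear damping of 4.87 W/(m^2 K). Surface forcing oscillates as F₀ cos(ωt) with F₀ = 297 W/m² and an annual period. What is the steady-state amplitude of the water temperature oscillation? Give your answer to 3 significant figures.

13.9 K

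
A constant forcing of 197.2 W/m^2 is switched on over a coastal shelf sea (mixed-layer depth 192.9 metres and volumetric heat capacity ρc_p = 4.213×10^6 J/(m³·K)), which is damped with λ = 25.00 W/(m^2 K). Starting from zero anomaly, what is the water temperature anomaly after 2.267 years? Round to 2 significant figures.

7.0 K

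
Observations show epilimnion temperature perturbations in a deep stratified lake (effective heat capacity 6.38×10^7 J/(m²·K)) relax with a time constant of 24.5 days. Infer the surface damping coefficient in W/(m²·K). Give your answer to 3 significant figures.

Areal heat capacity C = 6.38×10^7 J/(m²·K) (given).
τ = 24.5 days = 2.12×10^6 s.
λ = C / τ = 6.38×10^7 / 2.12×10^6 = 30.1 W/(m²·K).

30.1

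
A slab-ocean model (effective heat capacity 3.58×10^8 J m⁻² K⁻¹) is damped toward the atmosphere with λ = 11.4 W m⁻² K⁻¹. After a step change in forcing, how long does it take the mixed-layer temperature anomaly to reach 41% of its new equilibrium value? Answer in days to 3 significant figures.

Areal heat capacity C = 3.58×10^8 J m⁻² K⁻¹ (given).
τ = C / λ = 3.58×10^8 / 11.4 = 3.14×10^7 s.
Fraction reached: 1 − e^(−t/τ) = 0.41 ⇒ t = −τ ln(1 − 0.41) = τ × 0.528.
t = 1.66×10^7 s = 192 days.

192 days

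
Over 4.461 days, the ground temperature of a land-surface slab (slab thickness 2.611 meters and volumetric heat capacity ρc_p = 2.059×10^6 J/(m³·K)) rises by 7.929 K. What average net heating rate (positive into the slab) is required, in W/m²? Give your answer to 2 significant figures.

110

Areal heat capacity C = ρc_p × D = 2.059×10^6 × 2.611 = 5.38×10^6 J/(m²·K).
Required heat per unit area: Q = C ΔT = 5.38×10^6 × 7.929 = 4.26×10^7 J/m².
Flux F = Q / Δt = 4.26×10^7 / 3.85×10^5 s = 111 W/m².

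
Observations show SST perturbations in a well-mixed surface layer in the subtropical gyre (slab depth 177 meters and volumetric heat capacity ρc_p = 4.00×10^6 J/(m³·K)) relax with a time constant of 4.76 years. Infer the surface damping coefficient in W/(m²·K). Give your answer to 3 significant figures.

4.71

Areal heat capacity C = ρc_p × D = 4.00×10^6 × 177 = 7.08×10^8 J/(m²·K).
τ = 4.76 years = 1.50×10^8 s.
λ = C / τ = 7.08×10^8 / 1.50×10^8 = 4.71 W/(m²·K).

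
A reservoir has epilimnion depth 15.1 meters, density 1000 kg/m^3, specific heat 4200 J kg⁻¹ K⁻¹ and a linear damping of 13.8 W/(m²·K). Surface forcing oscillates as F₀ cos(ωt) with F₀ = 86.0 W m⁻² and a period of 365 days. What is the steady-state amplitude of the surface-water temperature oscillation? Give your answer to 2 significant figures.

4.6 K

Areal heat capacity C = ρ c_p D = 1000 × 4200 × 15.1 = 6.34×10^7 J m⁻² K⁻¹.
Angular frequency ω = 2π / T = 2π / 3.15×10^7 s = 1.99×10^-7 s⁻¹.
√((Cω)² + λ²) = √((12.6)² + 13.8²) = 18.7 W/(m²·K).
Amplitude A = F₀ / √((Cω)²+λ²) = 86.0 / 18.7 = 4.60 K.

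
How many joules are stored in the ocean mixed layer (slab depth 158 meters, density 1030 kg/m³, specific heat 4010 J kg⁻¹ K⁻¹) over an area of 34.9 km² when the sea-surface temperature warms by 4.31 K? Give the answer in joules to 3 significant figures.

Areal heat capacity C = ρ c_p D = 1030 × 4010 × 158 = 6.53×10^8 J m⁻² K⁻¹.
Heat per unit area: q = C ΔT = 6.53×10^8 × 4.31 = 2.81×10^9 J/m².
Total heat: Q = q × A = 2.81×10^9 × (34.9 × 10⁶ m²) = 9.82×10^16 J.

9.82×10^16 J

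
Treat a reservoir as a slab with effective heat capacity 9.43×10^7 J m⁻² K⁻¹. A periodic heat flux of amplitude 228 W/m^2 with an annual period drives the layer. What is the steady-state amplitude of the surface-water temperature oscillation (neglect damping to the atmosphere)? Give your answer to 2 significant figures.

12 K

Areal heat capacity C = 9.43×10^7 J m⁻² K⁻¹ (given).
Angular frequency ω = 2π / T = 2π / 3.15×10^7 s = 1.99×10^-7 s⁻¹.
Cω = 9.43×10^7 × 1.99×10^-7 = 18.8 W/(m²·K).
Amplitude A = F₀ / (Cω) = 228 / 18.8 = 12.1 K.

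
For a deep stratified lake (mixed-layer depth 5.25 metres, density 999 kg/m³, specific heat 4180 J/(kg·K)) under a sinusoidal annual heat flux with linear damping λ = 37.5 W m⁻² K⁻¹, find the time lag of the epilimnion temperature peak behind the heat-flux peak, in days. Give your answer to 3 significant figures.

6.74 days

Areal heat capacity C = ρ c_p D = 999 × 4180 × 5.25 = 2.19×10^7 J/(m^2 K).
ω = 2π / 3.15×10^7 s = 1.99×10^-7 s⁻¹.
Phase lag φ = arctan(Cω/λ) = arctan(4.37/37.5) = 0.116 rad.
Time lag = φ / ω = 0.116 / 1.99×10^-7 = 5.82×10^5 s = 6.74 days.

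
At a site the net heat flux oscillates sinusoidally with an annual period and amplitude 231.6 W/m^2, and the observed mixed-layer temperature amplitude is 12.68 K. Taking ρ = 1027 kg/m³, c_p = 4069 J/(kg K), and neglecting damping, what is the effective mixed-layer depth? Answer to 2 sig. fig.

ω = 2π / 3.15×10^7 s = 1.99×10^-7 s⁻¹.
Required C = F₀ / (A ω) = 231.6 / (12.68 × 1.99×10^-7) = 9.17×10^7 J/(m²·K).
D = C / (ρ c_p) = 9.17×10^7 / (1027 × 4069) = 21.9 m.

22 m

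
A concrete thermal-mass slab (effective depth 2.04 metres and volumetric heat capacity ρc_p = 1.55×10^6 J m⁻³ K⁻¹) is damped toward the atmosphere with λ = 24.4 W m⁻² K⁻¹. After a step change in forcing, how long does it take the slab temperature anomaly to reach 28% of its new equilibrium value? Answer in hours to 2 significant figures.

Areal heat capacity C = ρc_p × D = 1.55×10^6 × 2.04 = 3.16×10^6 J/(m²·K).
τ = C / λ = 3.16×10^6 / 24.4 = 1.30×10^5 s.
Fraction reached: 1 − e^(−t/τ) = 0.28 ⇒ t = −τ ln(1 − 0.28) = τ × 0.329.
t = 42600 s = 11.8 hours.

12 hours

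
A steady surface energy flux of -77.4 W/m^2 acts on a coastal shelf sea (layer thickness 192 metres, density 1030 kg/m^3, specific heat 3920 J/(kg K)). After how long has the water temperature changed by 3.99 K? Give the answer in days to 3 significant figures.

Areal heat capacity C = ρ c_p D = 1030 × 3920 × 192 = 7.75×10^8 J/(m^2 K).
Time required: Δt = C ΔT / F = 7.75×10^8 × -3.99 / -77.4 = 4.00×10^7 s.
In days: 4.00×10^7 s / (86400 s/day) = 463 days.

463 days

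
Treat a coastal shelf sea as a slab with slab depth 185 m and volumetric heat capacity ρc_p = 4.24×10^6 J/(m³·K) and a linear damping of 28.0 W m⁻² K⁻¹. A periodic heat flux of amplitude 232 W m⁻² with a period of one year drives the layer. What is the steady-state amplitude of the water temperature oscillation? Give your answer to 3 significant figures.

Areal heat capacity C = ρc_p × D = 4.24×10^6 × 185 = 7.84×10^8 J m⁻² K⁻¹.
Angular frequency ω = 2π / T = 2π / 3.15×10^7 s = 1.99×10^-7 s⁻¹.
√((Cω)² + λ²) = √((156)² + 28.0²) = 159 W/(m²·K).
Amplitude A = F₀ / √((Cω)²+λ²) = 232 / 159 = 1.46 K.

1.46 K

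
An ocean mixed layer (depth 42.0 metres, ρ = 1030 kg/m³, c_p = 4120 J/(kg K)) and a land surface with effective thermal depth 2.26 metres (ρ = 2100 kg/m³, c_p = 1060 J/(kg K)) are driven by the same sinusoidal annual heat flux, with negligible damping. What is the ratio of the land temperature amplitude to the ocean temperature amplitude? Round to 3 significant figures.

35.4

C_ocean = 1030 × 4120 × 42.0 = 1.78×10^8 J/(m²·K).
C_land = 2100 × 1060 × 2.26 = 5.03×10^6 J/(m²·K).
Undamped amplitude ∝ 1/C, so A_land/A_ocean = C_ocean/C_land = 35.4.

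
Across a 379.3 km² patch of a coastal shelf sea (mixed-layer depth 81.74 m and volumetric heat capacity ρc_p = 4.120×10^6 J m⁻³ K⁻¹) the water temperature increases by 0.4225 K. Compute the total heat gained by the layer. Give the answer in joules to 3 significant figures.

5.40×10^16 J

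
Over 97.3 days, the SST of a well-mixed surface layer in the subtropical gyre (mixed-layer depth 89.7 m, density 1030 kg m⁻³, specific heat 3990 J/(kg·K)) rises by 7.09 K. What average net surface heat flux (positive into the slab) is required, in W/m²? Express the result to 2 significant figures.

310

Areal heat capacity C = ρ c_p D = 1030 × 3990 × 89.7 = 3.69×10^8 J/(m²·K).
Required heat per unit area: Q = C ΔT = 3.69×10^8 × 7.09 = 2.61×10^9 J/m².
Flux F = Q / Δt = 2.61×10^9 / 8.41×10^6 s = 311 W/m².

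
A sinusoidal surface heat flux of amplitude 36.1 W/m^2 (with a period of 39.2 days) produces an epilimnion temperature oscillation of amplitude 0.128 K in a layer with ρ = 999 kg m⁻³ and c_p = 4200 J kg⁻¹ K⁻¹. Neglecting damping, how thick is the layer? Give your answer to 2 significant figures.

ω = 2π / 3.39×10^6 s = 1.86×10^-6 s⁻¹.
Required C = F₀ / (A ω) = 36.1 / (0.128 × 1.86×10^-6) = 1.52×10^8 J/(m²·K).
D = C / (ρ c_p) = 1.52×10^8 / (999 × 4200) = 36.2 m.

36 m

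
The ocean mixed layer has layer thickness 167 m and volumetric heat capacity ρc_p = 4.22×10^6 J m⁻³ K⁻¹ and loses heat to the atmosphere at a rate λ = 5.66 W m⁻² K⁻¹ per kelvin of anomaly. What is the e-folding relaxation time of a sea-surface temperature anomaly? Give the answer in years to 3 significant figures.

3.95 years

Areal heat capacity C = ρc_p × D = 4.22×10^6 × 167 = 7.05×10^8 J m⁻² K⁻¹.
Relaxation time τ = C / λ = 7.05×10^8 / 5.66 = 1.25×10^8 s.
In years: 1.25×10^8 s / (3.156×10^7 s/year) = 3.95 years.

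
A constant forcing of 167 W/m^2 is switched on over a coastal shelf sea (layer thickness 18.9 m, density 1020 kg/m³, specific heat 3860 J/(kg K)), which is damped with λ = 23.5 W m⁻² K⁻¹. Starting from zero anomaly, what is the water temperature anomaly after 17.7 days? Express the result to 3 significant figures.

2.72 K

Areal heat capacity C = ρ c_p D = 1020 × 3860 × 18.9 = 7.44×10^7 J/(m²·K).
τ = C / λ = 7.44×10^7 / 23.5 = 3.17×10^6 s.
Equilibrium anomaly ΔT_eq = F / λ = 167 / 23.5 = 7.11 K.
t = 17.7 days = 1.53×10^6 s, so t/τ = 0.483.
ΔT(t) = ΔT_eq (1 − e^(−t/τ)) = 7.11 × (1 − e^−0.483) = 2.72 K.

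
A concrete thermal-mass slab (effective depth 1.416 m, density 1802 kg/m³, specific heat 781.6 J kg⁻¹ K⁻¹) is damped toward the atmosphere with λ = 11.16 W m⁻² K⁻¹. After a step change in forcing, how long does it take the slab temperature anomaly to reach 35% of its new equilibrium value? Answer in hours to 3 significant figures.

21.4 hours

Areal heat capacity C = ρ c_p D = 1802 × 781.6 × 1.416 = 1.99×10^6 J m⁻² K⁻¹.
τ = C / λ = 1.99×10^6 / 11.16 = 1.79×10^5 s.
Fraction reached: 1 − e^(−t/τ) = 0.35 ⇒ t = −τ ln(1 − 0.35) = τ × 0.431.
t = 77000 s = 21.4 hours.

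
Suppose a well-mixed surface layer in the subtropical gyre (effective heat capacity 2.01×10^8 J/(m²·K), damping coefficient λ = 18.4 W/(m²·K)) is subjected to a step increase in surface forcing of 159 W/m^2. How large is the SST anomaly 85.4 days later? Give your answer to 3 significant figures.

Areal heat capacity C = 2.01×10^8 J/(m²·K) (given).
τ = C / λ = 2.01×10^8 / 18.4 = 1.09×10^7 s.
Equilibrium anomaly ΔT_eq = F / λ = 159 / 18.4 = 8.64 K.
t = 85.4 days = 7.38×10^6 s, so t/τ = 0.675.
ΔT(t) = ΔT_eq (1 − e^(−t/τ)) = 8.64 × (1 − e^−0.675) = 4.24 K.

4.24 K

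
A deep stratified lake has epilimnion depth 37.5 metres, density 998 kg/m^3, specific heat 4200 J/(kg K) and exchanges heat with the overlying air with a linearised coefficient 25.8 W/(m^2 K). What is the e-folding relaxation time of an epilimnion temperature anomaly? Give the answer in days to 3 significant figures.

70.5 days

Areal heat capacity C = ρ c_p D = 998 × 4200 × 37.5 = 1.57×10^8 J/(m²·K).
Relaxation time τ = C / λ = 1.57×10^8 / 25.8 = 6.09×10^6 s.
In days: 6.09×10^6 s / (86400 s/day) = 70.5 days.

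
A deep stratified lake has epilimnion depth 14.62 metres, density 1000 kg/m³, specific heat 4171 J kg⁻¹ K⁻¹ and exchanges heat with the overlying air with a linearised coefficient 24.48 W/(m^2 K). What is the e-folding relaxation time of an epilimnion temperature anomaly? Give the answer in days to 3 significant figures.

Areal heat capacity C = ρ c_p D = 1000 × 4171 × 14.62 = 6.10×10^7 J/(m^2 K).
Relaxation time τ = C / λ = 6.10×10^7 / 24.48 = 2.49×10^6 s.
In days: 2.49×10^6 s / (86400 s/day) = 28.8 days.

28.8 days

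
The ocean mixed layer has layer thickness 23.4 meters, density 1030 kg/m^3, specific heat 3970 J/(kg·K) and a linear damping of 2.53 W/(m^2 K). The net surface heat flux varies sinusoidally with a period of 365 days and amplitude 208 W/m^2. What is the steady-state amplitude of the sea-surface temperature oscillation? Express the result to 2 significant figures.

11 K

Areal heat capacity C = ρ c_p D = 1030 × 3970 × 23.4 = 9.57×10^7 J/(m^2 K).
Angular frequency ω = 2π / T = 2π / 3.15×10^7 s = 1.99×10^-7 s⁻¹.
√((Cω)² + λ²) = √((19.1)² + 2.53²) = 19.2 W/(m²·K).
Amplitude A = F₀ / √((Cω)²+λ²) = 208 / 19.2 = 10.8 K.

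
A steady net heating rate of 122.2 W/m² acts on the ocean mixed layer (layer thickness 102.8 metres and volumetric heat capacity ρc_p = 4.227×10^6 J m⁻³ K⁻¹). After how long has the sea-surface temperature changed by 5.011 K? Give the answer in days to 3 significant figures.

206 days

Areal heat capacity C = ρc_p × D = 4.227×10^6 × 102.8 = 4.35×10^8 J/(m^2 K).
Time required: Δt = C ΔT / F = 4.35×10^8 × 5.011 / 122.2 = 1.78×10^7 s.
In days: 1.78×10^7 s / (86400 s/day) = 206 days.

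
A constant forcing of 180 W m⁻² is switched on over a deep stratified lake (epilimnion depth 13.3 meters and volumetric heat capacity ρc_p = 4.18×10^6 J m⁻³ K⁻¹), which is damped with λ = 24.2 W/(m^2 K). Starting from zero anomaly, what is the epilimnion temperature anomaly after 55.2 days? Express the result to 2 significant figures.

6.5 K

Areal heat capacity C = ρc_p × D = 4.18×10^6 × 13.3 = 5.56×10^7 J m⁻² K⁻¹.
τ = C / λ = 5.56×10^7 / 24.2 = 2.30×10^6 s.
Equilibrium anomaly ΔT_eq = F / λ = 180 / 24.2 = 7.44 K.
t = 55.2 days = 4.77×10^6 s, so t/τ = 2.08.
ΔT(t) = ΔT_eq (1 − e^(−t/τ)) = 7.44 × (1 − e^−2.08) = 6.51 K.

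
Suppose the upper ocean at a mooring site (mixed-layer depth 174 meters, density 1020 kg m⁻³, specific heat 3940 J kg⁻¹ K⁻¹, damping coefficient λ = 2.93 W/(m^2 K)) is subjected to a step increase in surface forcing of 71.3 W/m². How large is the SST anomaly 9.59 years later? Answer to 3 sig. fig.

Areal heat capacity C = ρ c_p D = 1020 × 3940 × 174 = 6.99×10^8 J/(m²·K).
τ = C / λ = 6.99×10^8 / 2.93 = 2.39×10^8 s.
Equilibrium anomaly ΔT_eq = F / λ = 71.3 / 2.93 = 24.3 K.
t = 9.59 years = 3.03×10^8 s, so t/τ = 1.27.
ΔT(t) = ΔT_eq (1 − e^(−t/τ)) = 24.3 × (1 − e^−1.27) = 17.5 K.

17.5 K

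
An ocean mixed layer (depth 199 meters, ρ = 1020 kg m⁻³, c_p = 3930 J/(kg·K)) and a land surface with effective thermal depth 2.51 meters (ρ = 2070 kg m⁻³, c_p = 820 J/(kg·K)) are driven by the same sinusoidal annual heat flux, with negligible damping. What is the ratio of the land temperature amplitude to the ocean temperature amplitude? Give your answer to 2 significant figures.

190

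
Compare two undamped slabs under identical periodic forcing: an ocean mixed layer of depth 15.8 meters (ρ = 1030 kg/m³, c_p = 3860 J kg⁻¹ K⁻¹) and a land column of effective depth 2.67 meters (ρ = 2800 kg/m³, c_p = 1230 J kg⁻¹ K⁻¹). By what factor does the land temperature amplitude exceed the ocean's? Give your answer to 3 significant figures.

6.83

C_ocean = 1030 × 3860 × 15.8 = 6.28×10^7 J/(m²·K).
C_land = 2800 × 1230 × 2.67 = 9.20×10^6 J/(m²·K).
Undamped amplitude ∝ 1/C, so A_land/A_ocean = C_ocean/C_land = 6.83.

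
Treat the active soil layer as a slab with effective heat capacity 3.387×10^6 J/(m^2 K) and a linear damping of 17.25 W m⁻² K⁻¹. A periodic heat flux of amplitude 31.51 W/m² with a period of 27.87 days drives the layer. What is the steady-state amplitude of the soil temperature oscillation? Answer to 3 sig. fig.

1.63 K

Areal heat capacity C = 3.387×10^6 J/(m^2 K) (given).
Angular frequency ω = 2π / T = 2π / 2.41×10^6 s = 2.61×10^-6 s⁻¹.
√((Cω)² + λ²) = √((8.84)² + 17.25²) = 19.4 W/(m²·K).
Amplitude A = F₀ / √((Cω)²+λ²) = 31.51 / 19.4 = 1.63 K.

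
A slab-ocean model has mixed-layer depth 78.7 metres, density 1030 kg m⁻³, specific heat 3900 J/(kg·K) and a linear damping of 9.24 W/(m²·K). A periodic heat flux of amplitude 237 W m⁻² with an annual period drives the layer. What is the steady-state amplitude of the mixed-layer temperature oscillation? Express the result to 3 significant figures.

3.72 K

Areal heat capacity C = ρ c_p D = 1030 × 3900 × 78.7 = 3.16×10^8 J m⁻² K⁻¹.
Angular frequency ω = 2π / T = 2π / 3.15×10^7 s = 1.99×10^-7 s⁻¹.
√((Cω)² + λ²) = √((63.0)² + 9.24²) = 63.7 W/(m²·K).
Amplitude A = F₀ / √((Cω)²+λ²) = 237 / 63.7 = 3.72 K.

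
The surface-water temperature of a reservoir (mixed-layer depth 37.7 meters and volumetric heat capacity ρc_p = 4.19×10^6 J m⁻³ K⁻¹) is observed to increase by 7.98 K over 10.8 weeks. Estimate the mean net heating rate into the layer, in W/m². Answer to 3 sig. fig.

Areal heat capacity C = ρc_p × D = 4.19×10^6 × 37.7 = 1.58×10^8 J m⁻² K⁻¹.
Required heat per unit area: Q = C ΔT = 1.58×10^8 × 7.98 = 1.26×10^9 J/m².
Flux F = Q / Δt = 1.26×10^9 / 6.53×10^6 s = 193 W/m².

193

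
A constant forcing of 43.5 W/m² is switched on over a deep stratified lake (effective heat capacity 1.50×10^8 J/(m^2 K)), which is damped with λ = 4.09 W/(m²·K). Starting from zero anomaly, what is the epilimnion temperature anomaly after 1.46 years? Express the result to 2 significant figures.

7.6 K

Areal heat capacity C = 1.50×10^8 J/(m^2 K) (given).
τ = C / λ = 1.50×10^8 / 4.09 = 3.67×10^7 s.
Equilibrium anomaly ΔT_eq = F / λ = 43.5 / 4.09 = 10.6 K.
t = 1.46 years = 4.61×10^7 s, so t/τ = 1.26.
ΔT(t) = ΔT_eq (1 − e^(−t/τ)) = 10.6 × (1 − e^−1.26) = 7.61 K.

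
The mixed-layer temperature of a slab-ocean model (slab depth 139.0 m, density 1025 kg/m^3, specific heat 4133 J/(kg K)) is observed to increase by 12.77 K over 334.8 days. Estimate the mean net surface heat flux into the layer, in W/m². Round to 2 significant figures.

260

Areal heat capacity C = ρ c_p D = 1025 × 4133 × 139.0 = 5.89×10^8 J/(m²·K).
Required heat per unit area: Q = C ΔT = 5.89×10^8 × 12.77 = 7.52×10^9 J/m².
Flux F = Q / Δt = 7.52×10^9 / 2.89×10^7 s = 260 W/m².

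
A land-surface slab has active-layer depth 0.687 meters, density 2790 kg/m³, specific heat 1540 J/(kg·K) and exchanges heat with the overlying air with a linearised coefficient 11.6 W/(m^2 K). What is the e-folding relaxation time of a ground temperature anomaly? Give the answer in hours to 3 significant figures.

Areal heat capacity C = ρ c_p D = 2790 × 1540 × 0.687 = 2.95×10^6 J/(m^2 K).
Relaxation time τ = C / λ = 2.95×10^6 / 11.6 = 2.54×10^5 s.
In hours: 2.54×10^5 s / (3600 s/hour) = 70.7 hours.

70.7 hours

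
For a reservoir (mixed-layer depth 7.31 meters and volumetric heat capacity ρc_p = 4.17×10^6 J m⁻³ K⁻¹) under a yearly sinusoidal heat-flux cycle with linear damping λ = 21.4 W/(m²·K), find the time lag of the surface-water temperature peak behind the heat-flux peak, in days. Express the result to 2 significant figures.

16 days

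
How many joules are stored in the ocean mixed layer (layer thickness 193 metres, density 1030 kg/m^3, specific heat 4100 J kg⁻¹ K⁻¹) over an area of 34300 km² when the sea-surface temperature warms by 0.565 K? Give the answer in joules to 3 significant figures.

Areal heat capacity C = ρ c_p D = 1030 × 4100 × 193 = 8.15×10^8 J/(m^2 K).
Heat per unit area: q = C ΔT = 8.15×10^8 × 0.565 = 4.60×10^8 J/m².
Total heat: Q = q × A = 4.60×10^8 × (34300 × 10⁶ m²) = 1.58×10^19 J.

1.58×10^19 J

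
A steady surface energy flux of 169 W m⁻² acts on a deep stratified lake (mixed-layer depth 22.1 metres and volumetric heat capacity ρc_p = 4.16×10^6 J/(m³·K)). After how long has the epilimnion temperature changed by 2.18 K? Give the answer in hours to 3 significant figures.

329 hours

Areal heat capacity C = ρc_p × D = 4.16×10^6 × 22.1 = 9.19×10^7 J/(m²·K).
Time required: Δt = C ΔT / F = 9.19×10^7 × 2.18 / 169 = 1.19×10^6 s.
In hours: 1.19×10^6 s / (3600 s/hour) = 329 hours.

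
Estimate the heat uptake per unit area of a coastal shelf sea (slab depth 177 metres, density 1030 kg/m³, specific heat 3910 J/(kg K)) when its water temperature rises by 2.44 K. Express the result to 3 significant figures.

Areal heat capacity C = ρ c_p D = 1030 × 3910 × 177 = 7.13×10^8 J/(m²·K).
ΔQ = C ΔT = 7.13×10^8 × 2.44 = 1.74×10^9 J/m².

1.74×10^9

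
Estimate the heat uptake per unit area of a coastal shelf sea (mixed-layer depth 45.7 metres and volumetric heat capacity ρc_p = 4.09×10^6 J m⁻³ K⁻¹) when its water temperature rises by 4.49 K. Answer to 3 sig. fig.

Areal heat capacity C = ρc_p × D = 4.09×10^6 × 45.7 = 1.87×10^8 J m⁻² K⁻¹.
ΔQ = C ΔT = 1.87×10^8 × 4.49 = 8.39×10^8 J/m².

8.39×10^8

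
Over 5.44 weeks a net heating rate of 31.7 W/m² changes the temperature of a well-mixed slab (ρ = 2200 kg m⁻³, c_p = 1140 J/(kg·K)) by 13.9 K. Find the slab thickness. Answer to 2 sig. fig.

Heat input Q = F Δt = 31.7 × 3.29×10^6 s = 1.04×10^8 J/m².
Required areal heat capacity C = Q / ΔT = 7.50×10^6 J/(m²·K).
Depth D = C / (ρ c_p) = 7.50×10^6 / (2200 × 1140) = 2.99 m.

3.0 m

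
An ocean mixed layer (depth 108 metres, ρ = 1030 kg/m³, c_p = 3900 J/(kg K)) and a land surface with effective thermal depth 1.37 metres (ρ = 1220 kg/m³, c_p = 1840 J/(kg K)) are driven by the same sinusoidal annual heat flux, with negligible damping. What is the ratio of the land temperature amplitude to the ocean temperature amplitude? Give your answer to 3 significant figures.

141

C_ocean = 1030 × 3900 × 108 = 4.34×10^8 J/(m²·K).
C_land = 1220 × 1840 × 1.37 = 3.08×10^6 J/(m²·K).
Undamped amplitude ∝ 1/C, so A_land/A_ocean = C_ocean/C_land = 141.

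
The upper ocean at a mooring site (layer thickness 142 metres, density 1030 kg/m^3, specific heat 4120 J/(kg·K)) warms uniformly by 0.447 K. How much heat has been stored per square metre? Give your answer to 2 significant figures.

Areal heat capacity C = ρ c_p D = 1030 × 4120 × 142 = 6.03×10^8 J m⁻² K⁻¹.
ΔQ = C ΔT = 6.03×10^8 × 0.447 = 2.69×10^8 J/m².

2.7×10^8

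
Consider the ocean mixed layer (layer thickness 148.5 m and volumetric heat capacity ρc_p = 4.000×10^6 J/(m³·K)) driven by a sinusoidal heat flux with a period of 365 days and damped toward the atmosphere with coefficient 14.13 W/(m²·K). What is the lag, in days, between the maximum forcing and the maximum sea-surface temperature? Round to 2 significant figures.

84 days

Areal heat capacity C = ρc_p × D = 4.000×10^6 × 148.5 = 5.94×10^8 J/(m²·K).
ω = 2π / 3.15×10^7 s = 1.99×10^-7 s⁻¹.
Phase lag φ = arctan(Cω/λ) = arctan(118/14.13) = 1.45 rad.
Time lag = φ / ω = 1.45 / 1.99×10^-7 = 7.29×10^6 s = 84.3 days.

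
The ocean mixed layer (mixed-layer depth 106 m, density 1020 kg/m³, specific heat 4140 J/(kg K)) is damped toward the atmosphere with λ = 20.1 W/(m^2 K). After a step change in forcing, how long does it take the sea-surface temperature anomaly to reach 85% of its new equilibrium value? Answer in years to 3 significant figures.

Areal heat capacity C = ρ c_p D = 1020 × 4140 × 106 = 4.48×10^8 J/(m^2 K).
τ = C / λ = 4.48×10^8 / 20.1 = 2.23×10^7 s.
Fraction reached: 1 − e^(−t/τ) = 0.85 ⇒ t = −τ ln(1 − 0.85) = τ × 1.90.
t = 4.22×10^7 s = 1.34 years.

1.34 years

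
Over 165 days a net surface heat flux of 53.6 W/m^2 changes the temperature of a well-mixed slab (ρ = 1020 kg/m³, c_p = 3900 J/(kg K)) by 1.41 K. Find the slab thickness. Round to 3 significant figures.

Heat input Q = F Δt = 53.6 × 1.43×10^7 s = 7.64×10^8 J/m².
Required areal heat capacity C = Q / ΔT = 5.42×10^8 J/(m²·K).
Depth D = C / (ρ c_p) = 5.42×10^8 / (1020 × 3900) = 136 m.

136 m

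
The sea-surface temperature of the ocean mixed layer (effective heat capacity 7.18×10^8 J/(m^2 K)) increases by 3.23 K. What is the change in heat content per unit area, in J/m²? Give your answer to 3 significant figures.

Areal heat capacity C = 7.18×10^8 J/(m^2 K) (given).
ΔQ = C ΔT = 7.18×10^8 × 3.23 = 2.32×10^9 J/m².

2.32×10^9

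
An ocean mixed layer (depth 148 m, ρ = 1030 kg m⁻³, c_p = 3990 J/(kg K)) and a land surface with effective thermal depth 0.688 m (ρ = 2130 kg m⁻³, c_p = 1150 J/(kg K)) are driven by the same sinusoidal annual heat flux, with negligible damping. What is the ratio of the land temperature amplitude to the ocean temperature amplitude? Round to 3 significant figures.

C_ocean = 1030 × 3990 × 148 = 6.08×10^8 J/(m²·K).
C_land = 2130 × 1150 × 0.688 = 1.69×10^6 J/(m²·K).
Undamped amplitude ∝ 1/C, so A_land/A_ocean = C_ocean/C_land = 361.

361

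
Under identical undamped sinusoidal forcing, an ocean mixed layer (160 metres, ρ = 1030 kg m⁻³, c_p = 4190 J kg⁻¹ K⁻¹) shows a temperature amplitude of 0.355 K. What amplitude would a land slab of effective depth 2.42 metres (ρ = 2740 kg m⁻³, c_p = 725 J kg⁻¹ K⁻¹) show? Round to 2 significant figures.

51 K

C_ocean = 6.91×10^8 J/(m²·K); C_land = 4.81×10^6 J/(m²·K).
A ∝ 1/C ⇒ A_land = A_ocean × C_ocean/C_land = 0.355 × 144 = 51.0 K.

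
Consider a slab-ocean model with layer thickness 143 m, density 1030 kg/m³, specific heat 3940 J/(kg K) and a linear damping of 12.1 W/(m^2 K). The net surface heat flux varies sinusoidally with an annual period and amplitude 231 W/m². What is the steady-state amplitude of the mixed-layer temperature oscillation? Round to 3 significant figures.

Areal heat capacity C = ρ c_p D = 1030 × 3940 × 143 = 5.80×10^8 J/(m²·K).
Angular frequency ω = 2π / T = 2π / 3.15×10^7 s = 1.99×10^-7 s⁻¹.
√((Cω)² + λ²) = √((116)² + 12.1²) = 116 W/(m²·K).
Amplitude A = F₀ / √((Cω)²+λ²) = 231 / 116 = 1.99 K.

1.99 K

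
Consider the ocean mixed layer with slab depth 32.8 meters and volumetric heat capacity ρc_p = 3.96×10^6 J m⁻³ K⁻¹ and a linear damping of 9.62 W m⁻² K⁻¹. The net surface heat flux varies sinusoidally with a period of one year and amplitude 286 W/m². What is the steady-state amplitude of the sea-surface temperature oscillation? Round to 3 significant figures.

Areal heat capacity C = ρc_p × D = 3.96×10^6 × 32.8 = 1.30×10^8 J/(m²·K).
Angular frequency ω = 2π / T = 2π / 3.15×10^7 s = 1.99×10^-7 s⁻¹.
√((Cω)² + λ²) = √((25.9)² + 9.62²) = 27.6 W/(m²·K).
Amplitude A = F₀ / √((Cω)²+λ²) = 286 / 27.6 = 10.4 K.

10.4 K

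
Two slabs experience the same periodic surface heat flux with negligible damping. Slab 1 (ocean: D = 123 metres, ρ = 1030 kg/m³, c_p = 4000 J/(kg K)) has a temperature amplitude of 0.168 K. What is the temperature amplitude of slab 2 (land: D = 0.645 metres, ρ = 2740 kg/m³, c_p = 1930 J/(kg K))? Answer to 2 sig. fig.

C_ocean = 5.07×10^8 J/(m²·K); C_land = 3.41×10^6 J/(m²·K).
A ∝ 1/C ⇒ A_land = A_ocean × C_ocean/C_land = 0.168 × 149 = 25.0 K.

25 K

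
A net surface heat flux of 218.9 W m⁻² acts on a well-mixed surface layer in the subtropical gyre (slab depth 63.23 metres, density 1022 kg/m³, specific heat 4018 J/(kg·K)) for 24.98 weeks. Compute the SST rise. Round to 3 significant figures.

12.7 K

Areal heat capacity C = ρ c_p D = 1022 × 4018 × 63.23 = 2.60×10^8 J/(m²·K).
Net heat input Q = F Δt = 218.9 × (24.98 weeks × 6.048×10^5 s/week) = 3.31×10^9 J/m².
ΔT = Q / C = 3.31×10^9 / 2.60×10^8 = 12.7 K.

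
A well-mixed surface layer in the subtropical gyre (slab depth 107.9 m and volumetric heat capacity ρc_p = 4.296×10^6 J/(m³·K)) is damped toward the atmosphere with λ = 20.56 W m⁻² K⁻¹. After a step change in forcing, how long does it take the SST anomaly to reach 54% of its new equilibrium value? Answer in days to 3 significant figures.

203 days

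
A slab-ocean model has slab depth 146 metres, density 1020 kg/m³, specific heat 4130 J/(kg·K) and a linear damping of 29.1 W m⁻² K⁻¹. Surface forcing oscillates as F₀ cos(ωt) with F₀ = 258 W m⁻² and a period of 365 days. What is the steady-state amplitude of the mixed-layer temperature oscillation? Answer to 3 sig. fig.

2.05 K

Areal heat capacity C = ρ c_p D = 1020 × 4130 × 146 = 6.15×10^8 J/(m^2 K).
Angular frequency ω = 2π / T = 2π / 3.15×10^7 s = 1.99×10^-7 s⁻¹.
√((Cω)² + λ²) = √((123)² + 29.1²) = 126 W/(m²·K).
Amplitude A = F₀ / √((Cω)²+λ²) = 258 / 126 = 2.05 K.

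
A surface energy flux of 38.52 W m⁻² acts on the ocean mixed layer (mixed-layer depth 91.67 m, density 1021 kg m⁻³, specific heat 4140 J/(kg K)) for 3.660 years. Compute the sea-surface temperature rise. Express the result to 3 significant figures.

11.5 K

Areal heat capacity C = ρ c_p D = 1021 × 4140 × 91.67 = 3.87×10^8 J m⁻² K⁻¹.
Net heat input Q = F Δt = 38.52 × (3.660 years × 3.156×10^7 s/year) = 4.45×10^9 J/m².
ΔT = Q / C = 4.45×10^9 / 3.87×10^8 = 11.5 K.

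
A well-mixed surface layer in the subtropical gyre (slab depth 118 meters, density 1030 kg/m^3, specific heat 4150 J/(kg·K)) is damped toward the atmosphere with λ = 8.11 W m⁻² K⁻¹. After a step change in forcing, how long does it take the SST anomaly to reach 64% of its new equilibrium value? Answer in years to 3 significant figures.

Areal heat capacity C = ρ c_p D = 1030 × 4150 × 118 = 5.04×10^8 J m⁻² K⁻¹.
τ = C / λ = 5.04×10^8 / 8.11 = 6.22×10^7 s.
Fraction reached: 1 − e^(−t/τ) = 0.64 ⇒ t = −τ ln(1 − 0.64) = τ × 1.02.
t = 6.35×10^7 s = 2.01 years.

2.01 years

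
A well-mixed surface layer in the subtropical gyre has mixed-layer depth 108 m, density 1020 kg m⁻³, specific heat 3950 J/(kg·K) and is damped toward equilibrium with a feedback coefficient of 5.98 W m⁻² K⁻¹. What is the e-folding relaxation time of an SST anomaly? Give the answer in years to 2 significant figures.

2.3 years

Areal heat capacity C = ρ c_p D = 1020 × 3950 × 108 = 4.35×10^8 J m⁻² K⁻¹.
Relaxation time τ = C / λ = 4.35×10^8 / 5.98 = 7.28×10^7 s.
In years: 7.28×10^7 s / (3.156×10^7 s/year) = 2.31 years.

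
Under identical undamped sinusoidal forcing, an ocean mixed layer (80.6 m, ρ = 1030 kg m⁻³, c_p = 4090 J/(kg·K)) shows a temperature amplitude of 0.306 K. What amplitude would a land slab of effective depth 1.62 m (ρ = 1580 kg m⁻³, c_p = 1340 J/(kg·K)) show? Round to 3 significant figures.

30.3 K

C_ocean = 3.40×10^8 J/(m²·K); C_land = 3.43×10^6 J/(m²·K).
A ∝ 1/C ⇒ A_land = A_ocean × C_ocean/C_land = 0.306 × 99.0 = 30.3 K.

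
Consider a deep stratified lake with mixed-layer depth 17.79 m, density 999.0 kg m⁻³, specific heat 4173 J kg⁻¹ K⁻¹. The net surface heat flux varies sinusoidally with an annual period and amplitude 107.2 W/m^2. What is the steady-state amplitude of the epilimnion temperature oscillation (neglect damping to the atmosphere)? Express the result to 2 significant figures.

7.3 K

Areal heat capacity C = ρ c_p D = 999.0 × 4173 × 17.79 = 7.42×10^7 J/(m^2 K).
Angular frequency ω = 2π / T = 2π / 3.15×10^7 s = 1.99×10^-7 s⁻¹.
Cω = 7.42×10^7 × 1.99×10^-7 = 14.8 W/(m²·K).
Amplitude A = F₀ / (Cω) = 107.2 / 14.8 = 7.25 K.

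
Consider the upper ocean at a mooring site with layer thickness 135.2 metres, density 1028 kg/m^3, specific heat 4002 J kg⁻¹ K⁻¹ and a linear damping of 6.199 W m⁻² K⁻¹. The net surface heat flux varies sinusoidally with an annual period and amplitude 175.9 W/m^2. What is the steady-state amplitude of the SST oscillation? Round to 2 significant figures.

1.6 K

Areal heat capacity C = ρ c_p D = 1028 × 4002 × 135.2 = 5.56×10^8 J m⁻² K⁻¹.
Angular frequency ω = 2π / T = 2π / 3.15×10^7 s = 1.99×10^-7 s⁻¹.
√((Cω)² + λ²) = √((111)² + 6.199²) = 111 W/(m²·K).
Amplitude A = F₀ / √((Cω)²+λ²) = 175.9 / 111 = 1.58 K.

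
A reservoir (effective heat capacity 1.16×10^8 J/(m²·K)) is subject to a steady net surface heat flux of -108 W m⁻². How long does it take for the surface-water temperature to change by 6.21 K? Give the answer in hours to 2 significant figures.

1900 hours

Areal heat capacity C = 1.16×10^8 J/(m²·K) (given).
Time required: Δt = C ΔT / F = 1.16×10^8 × -6.21 / -108 = 6.67×10^6 s.
In hours: 6.67×10^6 s / (3600 s/hour) = 1850 hours.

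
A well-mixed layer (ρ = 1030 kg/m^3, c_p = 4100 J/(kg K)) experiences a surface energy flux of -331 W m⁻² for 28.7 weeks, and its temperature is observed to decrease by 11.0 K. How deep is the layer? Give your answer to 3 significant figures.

Heat input Q = F Δt = -331 × 1.74×10^7 s = -5.75×10^9 J/m².
Required areal heat capacity C = Q / ΔT = 5.22×10^8 J/(m²·K).
Depth D = C / (ρ c_p) = 5.22×10^8 / (1030 × 4100) = 124 m.

124 m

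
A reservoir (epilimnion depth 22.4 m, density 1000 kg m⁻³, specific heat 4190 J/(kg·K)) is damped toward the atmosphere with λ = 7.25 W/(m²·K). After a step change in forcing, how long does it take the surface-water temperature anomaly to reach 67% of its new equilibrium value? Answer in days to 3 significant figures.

166 days

Areal heat capacity C = ρ c_p D = 1000 × 4190 × 22.4 = 9.39×10^7 J/(m^2 K).
τ = C / λ = 9.39×10^7 / 7.25 = 1.29×10^7 s.
Fraction reached: 1 − e^(−t/τ) = 0.67 ⇒ t = −τ ln(1 − 0.67) = τ × 1.11.
t = 1.44×10^7 s = 166 days.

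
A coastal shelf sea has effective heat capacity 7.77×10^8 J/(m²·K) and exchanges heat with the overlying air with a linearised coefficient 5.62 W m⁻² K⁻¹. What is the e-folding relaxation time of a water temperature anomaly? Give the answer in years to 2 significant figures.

4.4 years

Areal heat capacity C = 7.77×10^8 J/(m²·K) (given).
Relaxation time τ = C / λ = 7.77×10^8 / 5.62 = 1.38×10^8 s.
In years: 1.38×10^8 s / (3.156×10^7 s/year) = 4.38 years.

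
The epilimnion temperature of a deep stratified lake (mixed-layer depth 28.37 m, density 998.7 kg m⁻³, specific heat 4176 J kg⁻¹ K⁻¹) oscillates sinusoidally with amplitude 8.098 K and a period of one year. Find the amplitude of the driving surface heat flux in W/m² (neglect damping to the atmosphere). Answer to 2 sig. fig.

190

Areal heat capacity C = ρ c_p D = 998.7 × 4176 × 28.37 = 1.18×10^8 J m⁻² K⁻¹.
ω = 2π / 3.15×10^7 s = 1.99×10^-7 s⁻¹.
Cω = 1.18×10^8 × 1.99×10^-7 = 23.6 W/(m²·K).
F₀ = A × Cω = 8.098 × 23.6 = 191 W/m².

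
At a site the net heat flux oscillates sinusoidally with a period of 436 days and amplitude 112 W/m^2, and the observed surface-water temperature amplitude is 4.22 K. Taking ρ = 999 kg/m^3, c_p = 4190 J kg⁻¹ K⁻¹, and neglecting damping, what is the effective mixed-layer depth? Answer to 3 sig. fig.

38.0 m

ω = 2π / 3.77×10^7 s = 1.67×10^-7 s⁻¹.
Required C = F₀ / (A ω) = 112 / (4.22 × 1.67×10^-7) = 1.59×10^8 J/(m²·K).
D = C / (ρ c_p) = 1.59×10^8 / (999 × 4190) = 38.0 m.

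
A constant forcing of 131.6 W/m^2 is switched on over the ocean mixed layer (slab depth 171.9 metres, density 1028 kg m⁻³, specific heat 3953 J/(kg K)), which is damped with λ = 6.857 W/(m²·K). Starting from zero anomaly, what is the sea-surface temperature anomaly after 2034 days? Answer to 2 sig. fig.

16 K

Areal heat capacity C = ρ c_p D = 1028 × 3953 × 171.9 = 6.99×10^8 J m⁻² K⁻¹.
τ = C / λ = 6.99×10^8 / 6.857 = 1.02×10^8 s.
Equilibrium anomaly ΔT_eq = F / λ = 131.6 / 6.857 = 19.2 K.
t = 2034 days = 1.76×10^8 s, so t/τ = 1.73.
ΔT(t) = ΔT_eq (1 − e^(−t/τ)) = 19.2 × (1 − e^−1.73) = 15.8 K.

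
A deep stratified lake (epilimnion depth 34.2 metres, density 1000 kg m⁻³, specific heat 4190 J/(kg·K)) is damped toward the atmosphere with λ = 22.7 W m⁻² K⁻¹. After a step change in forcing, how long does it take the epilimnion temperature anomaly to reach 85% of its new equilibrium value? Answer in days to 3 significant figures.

Areal heat capacity C = ρ c_p D = 1000 × 4190 × 34.2 = 1.43×10^8 J/(m²·K).
τ = C / λ = 1.43×10^8 / 22.7 = 6.31×10^6 s.
Fraction reached: 1 − e^(−t/τ) = 0.85 ⇒ t = −τ ln(1 − 0.85) = τ × 1.90.
t = 1.20×10^7 s = 139 days.

139 days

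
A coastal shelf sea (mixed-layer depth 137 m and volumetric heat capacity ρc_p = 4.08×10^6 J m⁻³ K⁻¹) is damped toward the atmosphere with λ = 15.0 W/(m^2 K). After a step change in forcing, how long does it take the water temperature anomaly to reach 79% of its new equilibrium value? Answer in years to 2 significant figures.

Areal heat capacity C = ρc_p × D = 4.08×10^6 × 137 = 5.59×10^8 J/(m^2 K).
τ = C / λ = 5.59×10^8 / 15.0 = 3.73×10^7 s.
Fraction reached: 1 − e^(−t/τ) = 0.79 ⇒ t = −τ ln(1 − 0.79) = τ × 1.56.
t = 5.82×10^7 s = 1.84 years.

1.8 years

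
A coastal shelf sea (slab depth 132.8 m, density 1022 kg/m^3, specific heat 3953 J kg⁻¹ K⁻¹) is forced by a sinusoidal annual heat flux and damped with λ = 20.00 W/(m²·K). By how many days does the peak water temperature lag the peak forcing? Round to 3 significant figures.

Areal heat capacity C = ρ c_p D = 1022 × 3953 × 132.8 = 5.37×10^8 J/(m²·K).
ω = 2π / 3.15×10^7 s = 1.99×10^-7 s⁻¹.
Phase lag φ = arctan(Cω/λ) = arctan(107/20.00) = 1.39 rad.
Time lag = φ / ω = 1.39 / 1.99×10^-7 = 6.96×10^6 s = 80.5 days.

80.5 days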